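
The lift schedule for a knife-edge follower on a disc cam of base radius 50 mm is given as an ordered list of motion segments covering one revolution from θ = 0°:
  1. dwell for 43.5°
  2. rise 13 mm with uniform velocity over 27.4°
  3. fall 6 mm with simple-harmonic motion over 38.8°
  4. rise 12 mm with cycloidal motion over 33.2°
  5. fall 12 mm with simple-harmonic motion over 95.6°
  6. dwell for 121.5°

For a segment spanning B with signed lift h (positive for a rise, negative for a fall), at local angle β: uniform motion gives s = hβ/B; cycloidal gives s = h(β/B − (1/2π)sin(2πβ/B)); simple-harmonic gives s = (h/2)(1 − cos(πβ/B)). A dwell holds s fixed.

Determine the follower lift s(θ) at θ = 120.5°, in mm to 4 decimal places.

seg 1 [0°–43.5°] dwell: s stays 0.0000
seg 2 [43.5°–70.9°] uniform, h=13: full span → s += 13 → s = 13.0000
seg 3 [70.9°–109.7°] simple-harmonic, h=-6: full span → s += -6 → s = 7.0000
seg 4 [109.7°–142.9°] cycloidal, h=12: θ=120.5° here. β=10.8, B=33.2. 12·(0.3253 − sin(2π·0.3253)/(2π)) = 2.2036 → s = 9.2036

9.2036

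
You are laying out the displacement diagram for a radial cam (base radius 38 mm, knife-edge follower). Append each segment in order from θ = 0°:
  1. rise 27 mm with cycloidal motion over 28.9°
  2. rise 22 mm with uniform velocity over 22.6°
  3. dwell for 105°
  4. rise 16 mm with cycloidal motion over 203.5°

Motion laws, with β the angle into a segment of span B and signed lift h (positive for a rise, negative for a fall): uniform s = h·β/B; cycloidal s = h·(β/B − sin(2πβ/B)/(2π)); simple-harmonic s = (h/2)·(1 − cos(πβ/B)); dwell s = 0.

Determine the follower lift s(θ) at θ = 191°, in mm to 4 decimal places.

seg 1 [0°–28.9°] cycloidal, h=27: full span → s += 27 → s = 27.0000
seg 2 [28.9°–51.5°] uniform, h=22: full span → s += 22 → s = 49.0000
seg 3 [51.5°–156.5°] dwell: s stays 49.0000
seg 4 [156.5°–360°] cycloidal, h=16: θ=191° here. β=34.5, B=203.5. 16·(0.1695 − sin(2π·0.1695)/(2π)) = 0.4846 → s = 49.4846

49.4846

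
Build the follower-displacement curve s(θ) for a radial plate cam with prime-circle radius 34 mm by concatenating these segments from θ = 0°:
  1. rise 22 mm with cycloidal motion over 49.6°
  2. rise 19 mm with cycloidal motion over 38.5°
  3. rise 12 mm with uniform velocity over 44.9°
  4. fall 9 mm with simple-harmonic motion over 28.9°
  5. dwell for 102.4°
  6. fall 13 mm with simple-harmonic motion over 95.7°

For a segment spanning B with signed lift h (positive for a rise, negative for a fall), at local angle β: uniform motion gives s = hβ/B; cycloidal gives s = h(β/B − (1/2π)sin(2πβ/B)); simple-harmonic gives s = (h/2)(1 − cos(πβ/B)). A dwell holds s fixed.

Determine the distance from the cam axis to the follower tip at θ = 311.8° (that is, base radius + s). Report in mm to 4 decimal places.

seg 1 [0°–49.6°] cycloidal, h=22: full span → s += 22 → s = 22.0000
seg 2 [49.6°–88.1°] cycloidal, h=19: full span → s += 19 → s = 41.0000
seg 3 [88.1°–133°] uniform, h=12: full span → s += 12 → s = 53.0000
seg 4 [133°–161.9°] simple-harmonic, h=-9: full span → s += -9 → s = 44.0000
seg 5 [161.9°–264.3°] dwell: s stays 44.0000
seg 6 [264.3°–360°] simple-harmonic, h=-13: θ=311.8° here. β=47.5, B=95.7. -13/2·(1 − cos(π·0.4963)) = -6.4253 → s = 37.5747
radial distance = base radius + s = 34 + 37.5747 = 71.5747

71.5747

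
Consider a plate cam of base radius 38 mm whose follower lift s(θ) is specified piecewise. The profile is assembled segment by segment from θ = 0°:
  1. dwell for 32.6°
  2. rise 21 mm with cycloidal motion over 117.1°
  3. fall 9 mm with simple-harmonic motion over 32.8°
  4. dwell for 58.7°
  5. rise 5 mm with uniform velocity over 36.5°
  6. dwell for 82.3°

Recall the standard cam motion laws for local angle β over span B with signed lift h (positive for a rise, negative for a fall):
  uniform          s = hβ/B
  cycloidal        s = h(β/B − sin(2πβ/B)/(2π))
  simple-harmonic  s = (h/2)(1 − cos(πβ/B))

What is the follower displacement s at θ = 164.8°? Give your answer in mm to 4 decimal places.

seg 1 [0°–32.6°] dwell: s stays 0.0000
seg 2 [32.6°–149.7°] cycloidal, h=21: full span → s += 21 → s = 21.0000
seg 3 [149.7°–182.5°] simple-harmonic, h=-9: θ=164.8° here. β=15.1, B=32.8. -9/2·(1 − cos(π·0.4604)) = -3.9411 → s = 17.0589

17.0589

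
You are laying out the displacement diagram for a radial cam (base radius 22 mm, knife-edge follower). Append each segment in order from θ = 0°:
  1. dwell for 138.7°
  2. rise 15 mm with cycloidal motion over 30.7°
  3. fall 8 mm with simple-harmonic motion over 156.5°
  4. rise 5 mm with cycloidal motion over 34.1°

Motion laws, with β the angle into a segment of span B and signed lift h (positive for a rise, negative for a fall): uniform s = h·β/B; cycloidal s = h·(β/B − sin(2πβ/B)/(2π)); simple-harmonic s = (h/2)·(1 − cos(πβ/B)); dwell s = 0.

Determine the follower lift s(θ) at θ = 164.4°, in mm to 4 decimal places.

seg 1 [0°–138.7°] dwell: s stays 0.0000
seg 2 [138.7°–169.4°] cycloidal, h=15: θ=164.4° here. β=25.7, B=30.7. 15·(0.8371 − sin(2π·0.8371)/(2π)) = 14.5954 → s = 14.5954

14.5954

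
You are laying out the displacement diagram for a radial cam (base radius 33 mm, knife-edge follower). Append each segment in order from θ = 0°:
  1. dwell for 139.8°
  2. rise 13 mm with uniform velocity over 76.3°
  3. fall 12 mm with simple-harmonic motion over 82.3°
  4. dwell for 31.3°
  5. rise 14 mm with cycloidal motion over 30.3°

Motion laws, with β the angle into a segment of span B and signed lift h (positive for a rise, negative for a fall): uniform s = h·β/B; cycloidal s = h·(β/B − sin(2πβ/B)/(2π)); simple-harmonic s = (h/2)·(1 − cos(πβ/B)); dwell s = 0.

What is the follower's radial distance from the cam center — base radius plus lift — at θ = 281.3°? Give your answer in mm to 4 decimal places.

seg 1 [0°–139.8°] dwell: s stays 0.0000
seg 2 [139.8°–216.1°] uniform, h=13: full span → s += 13 → s = 13.0000
seg 3 [216.1°–298.4°] simple-harmonic, h=-12: θ=281.3° here. β=65.2, B=82.3. -12/2·(1 − cos(π·0.7922)) = -10.7665 → s = 2.2335
radial distance = base radius + s = 33 + 2.2335 = 35.2335

35.2335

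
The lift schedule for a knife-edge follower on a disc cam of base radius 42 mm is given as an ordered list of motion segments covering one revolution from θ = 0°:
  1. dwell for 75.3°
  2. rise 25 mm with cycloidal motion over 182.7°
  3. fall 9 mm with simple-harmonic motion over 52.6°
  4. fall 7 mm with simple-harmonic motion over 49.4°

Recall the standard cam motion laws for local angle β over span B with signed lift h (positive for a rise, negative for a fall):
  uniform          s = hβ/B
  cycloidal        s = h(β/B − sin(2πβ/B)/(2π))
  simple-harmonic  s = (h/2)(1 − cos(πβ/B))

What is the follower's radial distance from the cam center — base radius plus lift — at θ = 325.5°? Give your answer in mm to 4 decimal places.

seg 1 [0°–75.3°] dwell: s stays 0.0000
seg 2 [75.3°–258°] cycloidal, h=25: full span → s += 25 → s = 25.0000
seg 3 [258°–310.6°] simple-harmonic, h=-9: full span → s += -9 → s = 16.0000
seg 4 [310.6°–360°] simple-harmonic, h=-7: θ=325.5° here. β=14.9, B=49.4. -7/2·(1 − cos(π·0.3016)) = -1.4572 → s = 14.5428
radial distance = base radius + s = 42 + 14.5428 = 56.5428

56.5428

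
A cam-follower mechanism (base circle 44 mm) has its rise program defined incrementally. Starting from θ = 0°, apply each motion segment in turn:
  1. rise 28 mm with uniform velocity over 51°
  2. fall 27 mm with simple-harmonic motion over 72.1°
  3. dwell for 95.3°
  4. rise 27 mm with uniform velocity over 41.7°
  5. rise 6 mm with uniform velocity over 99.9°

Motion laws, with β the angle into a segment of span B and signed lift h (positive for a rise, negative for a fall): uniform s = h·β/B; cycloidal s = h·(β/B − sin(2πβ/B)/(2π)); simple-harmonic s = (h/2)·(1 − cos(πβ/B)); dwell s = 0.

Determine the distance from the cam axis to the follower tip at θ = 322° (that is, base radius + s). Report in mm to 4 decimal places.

seg 1 [0°–51°] uniform, h=28: full span → s += 28 → s = 28.0000
seg 2 [51°–123.1°] simple-harmonic, h=-27: full span → s += -27 → s = 1.0000
seg 3 [123.1°–218.4°] dwell: s stays 1.0000
seg 4 [218.4°–260.1°] uniform, h=27: full span → s += 27 → s = 28.0000
seg 5 [260.1°–360°] uniform, h=6: θ=322° here. β=61.9, B=99.9. 6·61.9/99.9 = 3.7177 → s = 31.7177
radial distance = base radius + s = 44 + 31.7177 = 75.7177

75.7177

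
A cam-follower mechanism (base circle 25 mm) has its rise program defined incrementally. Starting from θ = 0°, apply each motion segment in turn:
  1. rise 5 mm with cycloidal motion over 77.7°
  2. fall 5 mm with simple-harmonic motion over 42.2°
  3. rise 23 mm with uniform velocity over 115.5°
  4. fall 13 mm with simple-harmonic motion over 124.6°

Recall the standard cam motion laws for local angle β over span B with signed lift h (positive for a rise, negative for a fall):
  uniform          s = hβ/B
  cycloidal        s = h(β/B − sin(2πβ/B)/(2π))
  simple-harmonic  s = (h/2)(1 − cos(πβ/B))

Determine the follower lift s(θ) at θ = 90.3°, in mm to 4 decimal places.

seg 1 [0°–77.7°] cycloidal, h=5: full span → s += 5 → s = 5.0000
seg 2 [77.7°–119.9°] simple-harmonic, h=-5: θ=90.3° here. β=12.6, B=42.2. -5/2·(1 − cos(π·0.2986)) = -1.0215 → s = 3.9785

3.9785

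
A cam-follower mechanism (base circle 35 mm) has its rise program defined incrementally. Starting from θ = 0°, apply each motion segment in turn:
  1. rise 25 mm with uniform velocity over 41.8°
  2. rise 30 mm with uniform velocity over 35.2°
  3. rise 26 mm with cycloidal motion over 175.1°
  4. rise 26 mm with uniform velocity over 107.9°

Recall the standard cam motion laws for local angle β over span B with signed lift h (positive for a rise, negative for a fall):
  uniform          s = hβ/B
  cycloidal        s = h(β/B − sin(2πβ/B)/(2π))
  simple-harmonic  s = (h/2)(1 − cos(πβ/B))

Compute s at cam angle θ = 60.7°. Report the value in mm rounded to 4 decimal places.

seg 1 [0°–41.8°] uniform, h=25: full span → s += 25 → s = 25.0000
seg 2 [41.8°–77°] uniform, h=30: θ=60.7° here. β=18.9, B=35.2. 30·18.9/35.2 = 16.1080 → s = 41.1080

41.1080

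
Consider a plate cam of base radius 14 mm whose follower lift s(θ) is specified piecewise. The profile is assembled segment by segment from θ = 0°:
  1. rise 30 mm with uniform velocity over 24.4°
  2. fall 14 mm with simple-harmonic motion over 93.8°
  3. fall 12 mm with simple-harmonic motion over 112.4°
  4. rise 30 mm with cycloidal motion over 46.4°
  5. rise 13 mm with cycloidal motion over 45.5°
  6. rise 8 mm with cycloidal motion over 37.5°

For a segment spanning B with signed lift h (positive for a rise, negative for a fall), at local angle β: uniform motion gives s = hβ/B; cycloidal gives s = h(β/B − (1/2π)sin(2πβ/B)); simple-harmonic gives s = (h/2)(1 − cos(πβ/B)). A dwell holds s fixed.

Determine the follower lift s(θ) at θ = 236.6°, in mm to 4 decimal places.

seg 1 [0°–24.4°] uniform, h=30: full span → s += 30 → s = 30.0000
seg 2 [24.4°–118.2°] simple-harmonic, h=-14: full span → s += -14 → s = 16.0000
seg 3 [118.2°–230.6°] simple-harmonic, h=-12: full span → s += -12 → s = 4.0000
seg 4 [230.6°–277°] cycloidal, h=30: θ=236.6° here. β=6, B=46.4. 30·(0.1293 − sin(2π·0.1293)/(2π)) = 0.4129 → s = 4.4129

4.4129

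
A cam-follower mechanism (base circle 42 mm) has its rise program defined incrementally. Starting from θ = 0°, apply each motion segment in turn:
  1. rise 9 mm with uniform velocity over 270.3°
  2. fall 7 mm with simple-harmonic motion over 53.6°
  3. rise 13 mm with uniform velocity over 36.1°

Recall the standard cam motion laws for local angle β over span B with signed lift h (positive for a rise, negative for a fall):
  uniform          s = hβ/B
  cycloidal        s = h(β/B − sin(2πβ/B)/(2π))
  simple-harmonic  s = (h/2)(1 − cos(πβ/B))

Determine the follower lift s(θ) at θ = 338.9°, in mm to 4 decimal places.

seg 1 [0°–270.3°] uniform, h=9: full span → s += 9 → s = 9.0000
seg 2 [270.3°–323.9°] simple-harmonic, h=-7: full span → s += -7 → s = 2.0000
seg 3 [323.9°–360°] uniform, h=13: θ=338.9° here. β=15, B=36.1. 13·15/36.1 = 5.4017 → s = 7.4017

7.4017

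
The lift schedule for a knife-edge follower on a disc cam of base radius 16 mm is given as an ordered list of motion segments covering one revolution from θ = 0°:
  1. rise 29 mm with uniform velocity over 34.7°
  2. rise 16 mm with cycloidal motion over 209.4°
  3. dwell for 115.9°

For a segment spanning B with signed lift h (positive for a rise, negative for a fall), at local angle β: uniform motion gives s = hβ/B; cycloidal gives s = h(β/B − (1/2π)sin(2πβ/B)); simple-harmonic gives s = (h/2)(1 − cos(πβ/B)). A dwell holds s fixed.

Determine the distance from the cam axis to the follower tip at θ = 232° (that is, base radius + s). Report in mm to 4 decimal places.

seg 1 [0°–34.7°] uniform, h=29: full span → s += 29 → s = 29.0000
seg 2 [34.7°–244.1°] cycloidal, h=16: θ=232° here. β=197.3, B=209.4. 16·(0.9422 − sin(2π·0.9422)/(2π)) = 15.9798 → s = 44.9798
radial distance = base radius + s = 16 + 44.9798 = 60.9798

60.9798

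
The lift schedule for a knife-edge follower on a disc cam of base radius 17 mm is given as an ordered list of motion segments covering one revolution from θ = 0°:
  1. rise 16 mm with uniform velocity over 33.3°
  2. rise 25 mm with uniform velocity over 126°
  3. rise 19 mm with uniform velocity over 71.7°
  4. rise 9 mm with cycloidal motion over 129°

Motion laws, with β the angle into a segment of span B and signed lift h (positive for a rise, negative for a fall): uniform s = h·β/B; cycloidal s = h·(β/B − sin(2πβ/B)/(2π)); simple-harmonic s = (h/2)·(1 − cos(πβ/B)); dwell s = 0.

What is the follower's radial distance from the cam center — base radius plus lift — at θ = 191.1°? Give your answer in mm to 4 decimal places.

seg 1 [0°–33.3°] uniform, h=16: full span → s += 16 → s = 16.0000
seg 2 [33.3°–159.3°] uniform, h=25: full span → s += 25 → s = 41.0000
seg 3 [159.3°–231°] uniform, h=19: θ=191.1° here. β=31.8, B=71.7. 19·31.8/71.7 = 8.4268 → s = 49.4268
radial distance = base radius + s = 17 + 49.4268 = 66.4268

66.4268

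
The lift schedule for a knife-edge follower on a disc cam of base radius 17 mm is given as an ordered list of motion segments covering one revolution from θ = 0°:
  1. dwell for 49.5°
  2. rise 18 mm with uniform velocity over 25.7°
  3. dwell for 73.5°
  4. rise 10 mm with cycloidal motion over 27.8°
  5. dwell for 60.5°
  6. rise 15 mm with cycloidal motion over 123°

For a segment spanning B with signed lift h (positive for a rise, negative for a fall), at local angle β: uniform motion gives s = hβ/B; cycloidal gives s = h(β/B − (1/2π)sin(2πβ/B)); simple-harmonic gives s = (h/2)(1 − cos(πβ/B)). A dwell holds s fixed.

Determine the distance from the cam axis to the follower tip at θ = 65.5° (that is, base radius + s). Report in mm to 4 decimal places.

seg 1 [0°–49.5°] dwell: s stays 0.0000
seg 2 [49.5°–75.2°] uniform, h=18: θ=65.5° here. β=16, B=25.7. 18·16/25.7 = 11.2062 → s = 11.2062
radial distance = base radius + s = 17 + 11.2062 = 28.2062

28.2062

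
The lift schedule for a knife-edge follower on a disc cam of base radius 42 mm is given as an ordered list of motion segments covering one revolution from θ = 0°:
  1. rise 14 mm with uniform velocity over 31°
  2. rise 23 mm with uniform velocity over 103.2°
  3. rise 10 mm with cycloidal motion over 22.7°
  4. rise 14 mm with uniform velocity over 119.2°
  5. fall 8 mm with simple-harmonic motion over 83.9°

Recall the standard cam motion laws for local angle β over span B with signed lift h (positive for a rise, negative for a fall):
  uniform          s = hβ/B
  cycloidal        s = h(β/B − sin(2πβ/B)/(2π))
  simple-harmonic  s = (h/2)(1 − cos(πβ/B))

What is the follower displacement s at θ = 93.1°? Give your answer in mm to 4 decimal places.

seg 1 [0°–31°] uniform, h=14: full span → s += 14 → s = 14.0000
seg 2 [31°–134.2°] uniform, h=23: θ=93.1° here. β=62.1, B=103.2. 23·62.1/103.2 = 13.8401 → s = 27.8401

27.8401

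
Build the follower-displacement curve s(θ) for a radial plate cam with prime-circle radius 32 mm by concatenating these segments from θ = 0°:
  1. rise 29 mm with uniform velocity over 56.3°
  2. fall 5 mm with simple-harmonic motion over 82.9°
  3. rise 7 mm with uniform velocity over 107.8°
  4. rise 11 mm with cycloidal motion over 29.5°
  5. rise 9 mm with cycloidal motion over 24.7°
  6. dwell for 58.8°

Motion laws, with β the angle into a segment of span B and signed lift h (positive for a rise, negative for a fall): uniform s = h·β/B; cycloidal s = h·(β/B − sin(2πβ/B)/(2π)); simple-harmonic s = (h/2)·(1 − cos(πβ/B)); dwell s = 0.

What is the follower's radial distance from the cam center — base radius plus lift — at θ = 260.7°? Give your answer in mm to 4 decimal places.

seg 1 [0°–56.3°] uniform, h=29: full span → s += 29 → s = 29.0000
seg 2 [56.3°–139.2°] simple-harmonic, h=-5: full span → s += -5 → s = 24.0000
seg 3 [139.2°–247°] uniform, h=7: full span → s += 7 → s = 31.0000
seg 4 [247°–276.5°] cycloidal, h=11: θ=260.7° here. β=13.7, B=29.5. 11·(0.4644 − sin(2π·0.4644)/(2π)) = 4.7202 → s = 35.7202
radial distance = base radius + s = 32 + 35.7202 = 67.7202

67.7202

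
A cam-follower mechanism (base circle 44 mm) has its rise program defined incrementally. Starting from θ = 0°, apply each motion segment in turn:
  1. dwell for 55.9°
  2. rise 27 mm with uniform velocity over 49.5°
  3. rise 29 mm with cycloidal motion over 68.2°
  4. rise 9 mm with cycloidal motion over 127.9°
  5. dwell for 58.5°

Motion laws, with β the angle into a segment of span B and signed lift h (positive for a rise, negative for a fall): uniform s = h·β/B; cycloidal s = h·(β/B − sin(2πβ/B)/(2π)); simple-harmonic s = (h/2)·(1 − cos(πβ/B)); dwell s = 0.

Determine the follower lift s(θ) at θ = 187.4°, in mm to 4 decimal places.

seg 1 [0°–55.9°] dwell: s stays 0.0000
seg 2 [55.9°–105.4°] uniform, h=27: full span → s += 27 → s = 27.0000
seg 3 [105.4°–173.6°] cycloidal, h=29: full span → s += 29 → s = 56.0000
seg 4 [173.6°–301.5°] cycloidal, h=9: θ=187.4° here. β=13.8, B=127.9. 9·(0.1079 − sin(2π·0.1079)/(2π)) = 0.0727 → s = 56.0727

56.0727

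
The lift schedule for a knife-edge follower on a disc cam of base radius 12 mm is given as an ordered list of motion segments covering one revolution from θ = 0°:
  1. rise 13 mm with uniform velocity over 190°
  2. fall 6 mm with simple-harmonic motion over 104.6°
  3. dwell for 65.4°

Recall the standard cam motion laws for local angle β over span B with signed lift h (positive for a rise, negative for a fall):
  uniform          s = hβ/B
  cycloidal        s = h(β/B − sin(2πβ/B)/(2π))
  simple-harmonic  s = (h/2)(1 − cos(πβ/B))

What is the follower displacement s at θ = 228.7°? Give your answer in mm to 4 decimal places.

seg 1 [0°–190°] uniform, h=13: full span → s += 13 → s = 13.0000
seg 2 [190°–294.6°] simple-harmonic, h=-6: θ=228.7° here. β=38.7, B=104.6. -6/2·(1 − cos(π·0.3700)) = -1.8084 → s = 11.1916

11.1916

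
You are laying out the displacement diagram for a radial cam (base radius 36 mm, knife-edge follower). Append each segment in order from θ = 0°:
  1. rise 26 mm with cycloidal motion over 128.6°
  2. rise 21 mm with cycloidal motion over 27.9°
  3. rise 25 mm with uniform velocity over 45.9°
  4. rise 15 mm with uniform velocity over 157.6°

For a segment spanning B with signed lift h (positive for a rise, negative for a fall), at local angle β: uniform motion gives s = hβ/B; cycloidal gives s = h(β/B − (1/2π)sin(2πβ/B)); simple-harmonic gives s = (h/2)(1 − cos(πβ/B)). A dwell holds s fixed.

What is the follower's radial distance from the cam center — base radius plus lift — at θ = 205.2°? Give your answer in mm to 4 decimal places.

seg 1 [0°–128.6°] cycloidal, h=26: full span → s += 26 → s = 26.0000
seg 2 [128.6°–156.5°] cycloidal, h=21: full span → s += 21 → s = 47.0000
seg 3 [156.5°–202.4°] uniform, h=25: full span → s += 25 → s = 72.0000
seg 4 [202.4°–360°] uniform, h=15: θ=205.2° here. β=2.8, B=157.6. 15·2.8/157.6 = 0.2665 → s = 72.2665
radial distance = base radius + s = 36 + 72.2665 = 108.2665

108.2665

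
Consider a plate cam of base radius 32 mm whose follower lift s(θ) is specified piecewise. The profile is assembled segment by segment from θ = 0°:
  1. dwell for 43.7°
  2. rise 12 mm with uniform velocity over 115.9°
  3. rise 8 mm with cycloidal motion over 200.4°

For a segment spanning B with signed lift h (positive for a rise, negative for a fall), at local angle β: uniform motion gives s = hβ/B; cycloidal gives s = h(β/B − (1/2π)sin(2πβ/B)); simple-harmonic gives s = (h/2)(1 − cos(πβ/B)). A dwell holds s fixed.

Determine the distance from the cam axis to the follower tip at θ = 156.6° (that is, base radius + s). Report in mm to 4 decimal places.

seg 1 [0°–43.7°] dwell: s stays 0.0000
seg 2 [43.7°–159.6°] uniform, h=12: θ=156.6° here. β=112.9, B=115.9. 12·112.9/115.9 = 11.6894 → s = 11.6894
radial distance = base radius + s = 32 + 11.6894 = 43.6894

43.6894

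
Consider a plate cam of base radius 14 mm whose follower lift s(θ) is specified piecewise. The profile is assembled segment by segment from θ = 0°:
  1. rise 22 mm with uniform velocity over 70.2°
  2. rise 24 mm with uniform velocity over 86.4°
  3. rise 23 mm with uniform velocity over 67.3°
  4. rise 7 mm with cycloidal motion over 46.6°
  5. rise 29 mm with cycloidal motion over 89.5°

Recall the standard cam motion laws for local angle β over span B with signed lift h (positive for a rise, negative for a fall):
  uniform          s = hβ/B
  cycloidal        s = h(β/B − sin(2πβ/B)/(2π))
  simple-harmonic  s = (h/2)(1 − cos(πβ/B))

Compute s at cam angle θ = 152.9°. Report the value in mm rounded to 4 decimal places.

seg 1 [0°–70.2°] uniform, h=22: full span → s += 22 → s = 22.0000
seg 2 [70.2°–156.6°] uniform, h=24: θ=152.9° here. β=82.7, B=86.4. 24·82.7/86.4 = 22.9722 → s = 44.9722

44.9722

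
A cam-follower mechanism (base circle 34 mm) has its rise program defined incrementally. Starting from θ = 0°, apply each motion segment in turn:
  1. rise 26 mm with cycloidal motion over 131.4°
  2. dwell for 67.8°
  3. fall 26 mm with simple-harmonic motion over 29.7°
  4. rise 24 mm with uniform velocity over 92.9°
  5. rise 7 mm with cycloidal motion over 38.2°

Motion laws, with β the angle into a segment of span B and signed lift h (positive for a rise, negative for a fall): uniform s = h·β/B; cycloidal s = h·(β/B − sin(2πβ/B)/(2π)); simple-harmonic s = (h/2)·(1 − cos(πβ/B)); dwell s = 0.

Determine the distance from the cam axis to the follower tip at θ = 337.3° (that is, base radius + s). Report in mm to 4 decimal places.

seg 1 [0°–131.4°] cycloidal, h=26: full span → s += 26 → s = 26.0000
seg 2 [131.4°–199.2°] dwell: s stays 26.0000
seg 3 [199.2°–228.9°] simple-harmonic, h=-26: full span → s += -26 → s = 0.0000
seg 4 [228.9°–321.8°] uniform, h=24: full span → s += 24 → s = 24.0000
seg 5 [321.8°–360°] cycloidal, h=7: θ=337.3° here. β=15.5, B=38.2. 7·(0.4058 − sin(2π·0.4058)/(2π)) = 2.2185 → s = 26.2185
radial distance = base radius + s = 34 + 26.2185 = 60.2185

60.2185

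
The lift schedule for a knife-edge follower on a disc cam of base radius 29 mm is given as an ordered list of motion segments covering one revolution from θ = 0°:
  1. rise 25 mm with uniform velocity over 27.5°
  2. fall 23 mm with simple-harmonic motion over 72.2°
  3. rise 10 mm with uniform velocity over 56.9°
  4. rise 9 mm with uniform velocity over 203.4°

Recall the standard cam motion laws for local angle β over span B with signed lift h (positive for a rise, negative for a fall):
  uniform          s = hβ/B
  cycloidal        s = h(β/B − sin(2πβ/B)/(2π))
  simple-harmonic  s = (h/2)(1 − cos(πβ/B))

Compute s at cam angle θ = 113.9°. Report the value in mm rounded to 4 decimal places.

seg 1 [0°–27.5°] uniform, h=25: full span → s += 25 → s = 25.0000
seg 2 [27.5°–99.7°] simple-harmonic, h=-23: full span → s += -23 → s = 2.0000
seg 3 [99.7°–156.6°] uniform, h=10: θ=113.9° here. β=14.2, B=56.9. 10·14.2/56.9 = 2.4956 → s = 4.4956

4.4956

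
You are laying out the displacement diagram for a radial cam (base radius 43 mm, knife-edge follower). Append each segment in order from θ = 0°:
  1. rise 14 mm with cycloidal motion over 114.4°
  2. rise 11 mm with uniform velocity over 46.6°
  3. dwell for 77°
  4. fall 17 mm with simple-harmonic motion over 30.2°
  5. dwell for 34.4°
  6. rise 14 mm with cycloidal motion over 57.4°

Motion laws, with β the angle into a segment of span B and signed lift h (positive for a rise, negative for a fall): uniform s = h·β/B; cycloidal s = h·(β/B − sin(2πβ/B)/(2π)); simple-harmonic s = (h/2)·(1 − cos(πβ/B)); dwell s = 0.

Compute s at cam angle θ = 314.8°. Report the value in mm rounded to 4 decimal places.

seg 1 [0°–114.4°] cycloidal, h=14: full span → s += 14 → s = 14.0000
seg 2 [114.4°–161°] uniform, h=11: full span → s += 11 → s = 25.0000
seg 3 [161°–238°] dwell: s stays 25.0000
seg 4 [238°–268.2°] simple-harmonic, h=-17: full span → s += -17 → s = 8.0000
seg 5 [268.2°–302.6°] dwell: s stays 8.0000
seg 6 [302.6°–360°] cycloidal, h=14: θ=314.8° here. β=12.2, B=57.4. 14·(0.2125 − sin(2π·0.2125)/(2π)) = 0.8089 → s = 8.8089

8.8089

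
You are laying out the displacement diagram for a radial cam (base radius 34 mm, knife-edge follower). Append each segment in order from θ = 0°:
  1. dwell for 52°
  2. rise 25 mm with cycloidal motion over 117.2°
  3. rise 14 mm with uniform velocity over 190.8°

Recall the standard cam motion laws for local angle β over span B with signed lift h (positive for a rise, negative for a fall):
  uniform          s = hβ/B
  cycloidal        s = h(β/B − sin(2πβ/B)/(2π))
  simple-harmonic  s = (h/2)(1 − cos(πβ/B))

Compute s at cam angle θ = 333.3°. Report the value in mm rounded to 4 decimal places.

seg 1 [0°–52°] dwell: s stays 0.0000
seg 2 [52°–169.2°] cycloidal, h=25: full span → s += 25 → s = 25.0000
seg 3 [169.2°–360°] uniform, h=14: θ=333.3° here. β=164.1, B=190.8. 14·164.1/190.8 = 12.0409 → s = 37.0409

37.0409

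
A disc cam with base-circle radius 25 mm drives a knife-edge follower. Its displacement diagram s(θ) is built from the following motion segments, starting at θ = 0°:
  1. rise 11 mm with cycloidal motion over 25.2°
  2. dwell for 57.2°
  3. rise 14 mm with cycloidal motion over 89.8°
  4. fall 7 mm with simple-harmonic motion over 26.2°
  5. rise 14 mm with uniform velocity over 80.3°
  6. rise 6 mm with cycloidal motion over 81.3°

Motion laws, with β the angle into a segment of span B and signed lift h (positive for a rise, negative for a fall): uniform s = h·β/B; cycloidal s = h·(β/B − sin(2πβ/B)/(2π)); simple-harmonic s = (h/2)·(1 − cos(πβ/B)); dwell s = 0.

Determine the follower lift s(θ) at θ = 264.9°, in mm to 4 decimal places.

seg 1 [0°–25.2°] cycloidal, h=11: full span → s += 11 → s = 11.0000
seg 2 [25.2°–82.4°] dwell: s stays 11.0000
seg 3 [82.4°–172.2°] cycloidal, h=14: full span → s += 14 → s = 25.0000
seg 4 [172.2°–198.4°] simple-harmonic, h=-7: full span → s += -7 → s = 18.0000
seg 5 [198.4°–278.7°] uniform, h=14: θ=264.9° here. β=66.5, B=80.3. 14·66.5/80.3 = 11.5940 → s = 29.5940

29.5940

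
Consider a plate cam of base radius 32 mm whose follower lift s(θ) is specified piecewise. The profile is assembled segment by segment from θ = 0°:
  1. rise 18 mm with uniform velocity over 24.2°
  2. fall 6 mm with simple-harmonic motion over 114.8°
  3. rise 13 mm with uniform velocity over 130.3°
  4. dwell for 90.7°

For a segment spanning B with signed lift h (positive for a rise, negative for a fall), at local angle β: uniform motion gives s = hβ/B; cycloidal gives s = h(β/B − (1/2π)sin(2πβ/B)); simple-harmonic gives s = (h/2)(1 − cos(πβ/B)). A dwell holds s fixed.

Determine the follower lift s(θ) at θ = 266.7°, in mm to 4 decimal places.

seg 1 [0°–24.2°] uniform, h=18: full span → s += 18 → s = 18.0000
seg 2 [24.2°–139°] simple-harmonic, h=-6: full span → s += -6 → s = 12.0000
seg 3 [139°–269.3°] uniform, h=13: θ=266.7° here. β=127.7, B=130.3. 13·127.7/130.3 = 12.7406 → s = 24.7406

24.7406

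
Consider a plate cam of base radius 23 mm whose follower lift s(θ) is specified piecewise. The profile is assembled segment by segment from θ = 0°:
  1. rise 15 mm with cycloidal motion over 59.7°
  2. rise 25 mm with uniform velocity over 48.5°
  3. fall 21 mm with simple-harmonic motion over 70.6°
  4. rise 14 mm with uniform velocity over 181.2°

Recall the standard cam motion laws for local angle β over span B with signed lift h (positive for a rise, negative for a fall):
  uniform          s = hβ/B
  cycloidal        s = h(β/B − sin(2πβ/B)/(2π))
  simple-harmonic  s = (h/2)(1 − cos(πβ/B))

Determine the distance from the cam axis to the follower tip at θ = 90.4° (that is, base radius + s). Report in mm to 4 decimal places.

seg 1 [0°–59.7°] cycloidal, h=15: full span → s += 15 → s = 15.0000
seg 2 [59.7°–108.2°] uniform, h=25: θ=90.4° here. β=30.7, B=48.5. 25·30.7/48.5 = 15.8247 → s = 30.8247
radial distance = base radius + s = 23 + 30.8247 = 53.8247

53.8247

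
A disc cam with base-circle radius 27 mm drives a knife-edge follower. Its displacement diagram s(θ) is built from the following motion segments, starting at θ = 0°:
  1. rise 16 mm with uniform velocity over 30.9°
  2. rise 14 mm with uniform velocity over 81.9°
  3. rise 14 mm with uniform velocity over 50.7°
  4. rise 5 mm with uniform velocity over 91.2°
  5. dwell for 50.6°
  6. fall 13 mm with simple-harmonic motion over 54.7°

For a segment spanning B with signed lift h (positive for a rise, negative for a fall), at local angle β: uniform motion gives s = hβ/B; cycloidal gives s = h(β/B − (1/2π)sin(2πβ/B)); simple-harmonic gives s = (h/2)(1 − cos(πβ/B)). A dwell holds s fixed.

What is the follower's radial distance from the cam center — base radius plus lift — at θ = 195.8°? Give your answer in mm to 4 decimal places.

seg 1 [0°–30.9°] uniform, h=16: full span → s += 16 → s = 16.0000
seg 2 [30.9°–112.8°] uniform, h=14: full span → s += 14 → s = 30.0000
seg 3 [112.8°–163.5°] uniform, h=14: full span → s += 14 → s = 44.0000
seg 4 [163.5°–254.7°] uniform, h=5: θ=195.8° here. β=32.3, B=91.2. 5·32.3/91.2 = 1.7708 → s = 45.7708
radial distance = base radius + s = 27 + 45.7708 = 72.7708

72.7708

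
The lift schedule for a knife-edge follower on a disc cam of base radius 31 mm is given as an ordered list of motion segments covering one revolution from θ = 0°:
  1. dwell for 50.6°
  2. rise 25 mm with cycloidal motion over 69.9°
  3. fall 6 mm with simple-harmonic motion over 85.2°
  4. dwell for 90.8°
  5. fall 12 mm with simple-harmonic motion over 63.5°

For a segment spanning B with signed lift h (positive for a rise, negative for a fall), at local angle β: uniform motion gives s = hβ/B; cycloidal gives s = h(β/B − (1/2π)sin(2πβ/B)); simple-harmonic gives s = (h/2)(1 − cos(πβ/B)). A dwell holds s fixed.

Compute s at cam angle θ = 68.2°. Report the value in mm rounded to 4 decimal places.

seg 1 [0°–50.6°] dwell: s stays 0.0000
seg 2 [50.6°–120.5°] cycloidal, h=25: θ=68.2° here. β=17.6, B=69.9. 25·(0.2518 − sin(2π·0.2518)/(2π)) = 2.3161 → s = 2.3161

2.3161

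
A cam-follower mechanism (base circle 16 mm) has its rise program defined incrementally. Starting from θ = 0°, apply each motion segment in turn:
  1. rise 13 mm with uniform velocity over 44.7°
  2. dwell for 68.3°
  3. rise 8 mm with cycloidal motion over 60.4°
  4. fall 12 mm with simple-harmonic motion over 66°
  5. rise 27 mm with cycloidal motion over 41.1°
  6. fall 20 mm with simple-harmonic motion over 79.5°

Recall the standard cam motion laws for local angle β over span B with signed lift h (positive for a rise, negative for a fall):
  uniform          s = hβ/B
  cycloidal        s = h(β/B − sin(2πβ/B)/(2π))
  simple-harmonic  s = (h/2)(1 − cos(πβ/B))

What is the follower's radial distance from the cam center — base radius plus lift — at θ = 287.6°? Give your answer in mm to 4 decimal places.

seg 1 [0°–44.7°] uniform, h=13: full span → s += 13 → s = 13.0000
seg 2 [44.7°–113°] dwell: s stays 13.0000
seg 3 [113°–173.4°] cycloidal, h=8: full span → s += 8 → s = 21.0000
seg 4 [173.4°–239.4°] simple-harmonic, h=-12: full span → s += -12 → s = 9.0000
seg 5 [239.4°–280.5°] cycloidal, h=27: full span → s += 27 → s = 36.0000
seg 6 [280.5°–360°] simple-harmonic, h=-20: θ=287.6° here. β=7.1, B=79.5. -20/2·(1 − cos(π·0.0893)) = -0.3910 → s = 35.6090
radial distance = base radius + s = 16 + 35.6090 = 51.6090

51.6090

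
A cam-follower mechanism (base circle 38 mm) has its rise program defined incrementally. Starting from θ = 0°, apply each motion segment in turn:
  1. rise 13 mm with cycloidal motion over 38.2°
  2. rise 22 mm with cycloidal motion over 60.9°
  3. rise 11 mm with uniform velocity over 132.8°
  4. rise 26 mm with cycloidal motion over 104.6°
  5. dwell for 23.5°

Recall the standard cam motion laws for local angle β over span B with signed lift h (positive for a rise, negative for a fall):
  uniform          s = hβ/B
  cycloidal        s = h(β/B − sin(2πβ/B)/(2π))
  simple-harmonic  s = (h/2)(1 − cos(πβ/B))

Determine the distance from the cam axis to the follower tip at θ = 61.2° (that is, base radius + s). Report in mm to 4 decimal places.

seg 1 [0°–38.2°] cycloidal, h=13: full span → s += 13 → s = 13.0000
seg 2 [38.2°–99.1°] cycloidal, h=22: θ=61.2° here. β=23, B=60.9. 22·(0.3777 − sin(2π·0.3777)/(2π)) = 5.8747 → s = 18.8747
radial distance = base radius + s = 38 + 18.8747 = 56.8747

56.8747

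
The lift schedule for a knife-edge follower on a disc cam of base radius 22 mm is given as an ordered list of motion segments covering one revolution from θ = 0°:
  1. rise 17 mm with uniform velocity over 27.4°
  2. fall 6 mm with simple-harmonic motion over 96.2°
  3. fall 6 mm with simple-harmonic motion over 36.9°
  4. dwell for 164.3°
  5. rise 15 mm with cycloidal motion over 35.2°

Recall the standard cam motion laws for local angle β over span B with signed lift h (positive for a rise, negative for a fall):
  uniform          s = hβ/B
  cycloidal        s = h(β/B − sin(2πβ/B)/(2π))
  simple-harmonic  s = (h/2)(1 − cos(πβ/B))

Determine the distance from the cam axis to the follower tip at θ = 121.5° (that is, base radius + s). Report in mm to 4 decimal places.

seg 1 [0°–27.4°] uniform, h=17: full span → s += 17 → s = 17.0000
seg 2 [27.4°–123.6°] simple-harmonic, h=-6: θ=121.5° here. β=94.1, B=96.2. -6/2·(1 − cos(π·0.9782)) = -5.9929 → s = 11.0071
radial distance = base radius + s = 22 + 11.0071 = 33.0071

33.0071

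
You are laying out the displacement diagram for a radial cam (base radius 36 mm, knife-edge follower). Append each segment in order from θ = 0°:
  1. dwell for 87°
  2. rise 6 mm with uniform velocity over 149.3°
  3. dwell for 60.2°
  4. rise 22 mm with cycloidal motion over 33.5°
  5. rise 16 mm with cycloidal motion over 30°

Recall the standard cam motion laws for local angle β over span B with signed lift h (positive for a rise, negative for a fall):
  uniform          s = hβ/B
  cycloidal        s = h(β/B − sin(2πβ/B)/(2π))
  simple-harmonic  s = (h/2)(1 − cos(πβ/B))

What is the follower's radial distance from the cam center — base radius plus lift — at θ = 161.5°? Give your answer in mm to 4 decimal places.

seg 1 [0°–87°] dwell: s stays 0.0000
seg 2 [87°–236.3°] uniform, h=6: θ=161.5° here. β=74.5, B=149.3. 6·74.5/149.3 = 2.9940 → s = 2.9940
radial distance = base radius + s = 36 + 2.9940 = 38.9940

38.9940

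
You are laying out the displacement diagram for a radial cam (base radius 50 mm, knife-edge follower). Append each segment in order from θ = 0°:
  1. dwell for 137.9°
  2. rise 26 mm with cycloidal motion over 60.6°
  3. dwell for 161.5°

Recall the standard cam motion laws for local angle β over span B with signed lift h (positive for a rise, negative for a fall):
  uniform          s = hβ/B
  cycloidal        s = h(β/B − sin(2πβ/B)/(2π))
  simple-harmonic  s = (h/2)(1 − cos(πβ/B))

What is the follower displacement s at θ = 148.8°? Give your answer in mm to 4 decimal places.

seg 1 [0°–137.9°] dwell: s stays 0.0000
seg 2 [137.9°–198.5°] cycloidal, h=26: θ=148.8° here. β=10.9, B=60.6. 26·(0.1799 − sin(2π·0.1799)/(2π)) = 0.9338 → s = 0.9338

0.9338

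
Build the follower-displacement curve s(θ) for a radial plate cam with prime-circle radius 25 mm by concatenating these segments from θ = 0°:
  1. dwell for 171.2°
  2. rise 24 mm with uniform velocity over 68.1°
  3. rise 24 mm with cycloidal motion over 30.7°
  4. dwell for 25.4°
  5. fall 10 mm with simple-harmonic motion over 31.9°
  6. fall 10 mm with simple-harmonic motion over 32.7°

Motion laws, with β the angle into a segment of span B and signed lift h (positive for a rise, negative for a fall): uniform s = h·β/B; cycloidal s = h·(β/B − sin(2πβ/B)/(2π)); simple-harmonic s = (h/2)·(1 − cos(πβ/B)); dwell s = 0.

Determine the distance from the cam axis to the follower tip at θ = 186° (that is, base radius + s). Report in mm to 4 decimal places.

seg 1 [0°–171.2°] dwell: s stays 0.0000
seg 2 [171.2°–239.3°] uniform, h=24: θ=186° here. β=14.8, B=68.1. 24·14.8/68.1 = 5.2159 → s = 5.2159
radial distance = base radius + s = 25 + 5.2159 = 30.2159

30.2159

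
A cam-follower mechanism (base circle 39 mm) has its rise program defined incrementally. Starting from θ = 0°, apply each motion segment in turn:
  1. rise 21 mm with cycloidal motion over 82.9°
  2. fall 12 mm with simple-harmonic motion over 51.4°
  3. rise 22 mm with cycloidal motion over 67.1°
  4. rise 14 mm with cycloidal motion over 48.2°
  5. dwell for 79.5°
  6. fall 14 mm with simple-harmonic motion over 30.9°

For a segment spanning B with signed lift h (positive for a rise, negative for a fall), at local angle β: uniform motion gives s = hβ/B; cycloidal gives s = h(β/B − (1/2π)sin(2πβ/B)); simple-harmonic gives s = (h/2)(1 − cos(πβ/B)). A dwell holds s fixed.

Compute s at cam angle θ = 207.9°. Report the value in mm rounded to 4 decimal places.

seg 1 [0°–82.9°] cycloidal, h=21: full span → s += 21 → s = 21.0000
seg 2 [82.9°–134.3°] simple-harmonic, h=-12: full span → s += -12 → s = 9.0000
seg 3 [134.3°–201.4°] cycloidal, h=22: full span → s += 22 → s = 31.0000
seg 4 [201.4°–249.6°] cycloidal, h=14: θ=207.9° here. β=6.5, B=48.2. 14·(0.1349 − sin(2π·0.1349)/(2π)) = 0.2179 → s = 31.2179

31.2179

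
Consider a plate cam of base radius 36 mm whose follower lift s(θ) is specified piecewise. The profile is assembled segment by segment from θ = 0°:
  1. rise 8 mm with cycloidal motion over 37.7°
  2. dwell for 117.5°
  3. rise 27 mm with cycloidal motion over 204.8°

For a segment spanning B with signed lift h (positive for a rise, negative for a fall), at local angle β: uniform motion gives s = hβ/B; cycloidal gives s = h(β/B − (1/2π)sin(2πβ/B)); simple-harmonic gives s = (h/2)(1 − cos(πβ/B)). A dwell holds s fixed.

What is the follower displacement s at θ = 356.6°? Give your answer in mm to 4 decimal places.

seg 1 [0°–37.7°] cycloidal, h=8: full span → s += 8 → s = 8.0000
seg 2 [37.7°–155.2°] dwell: s stays 8.0000
seg 3 [155.2°–360°] cycloidal, h=27: θ=356.6° here. β=201.4, B=204.8. 27·(0.9834 − sin(2π·0.9834)/(2π)) = 26.9992 → s = 34.9992

34.9992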